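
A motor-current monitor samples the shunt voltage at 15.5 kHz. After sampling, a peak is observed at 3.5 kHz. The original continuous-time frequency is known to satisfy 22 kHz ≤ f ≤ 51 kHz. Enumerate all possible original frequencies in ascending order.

27.5 kHz, 34.5 kHz, 43 kHz, 50 kHz

Frequencies that alias to 3.5 kHz are k·fs ± 3.5 kHz for integer k ≥ 0.
k=0: 3.5 kHz.
k=1: 12 kHz, 19 kHz.
k=2: 27.5 kHz, 34.5 kHz.
k=3: 43 kHz, 50 kHz.
k=4: 58.5 kHz, 65.5 kHz.
Within [22 kHz, 51 kHz]: 27.5 kHz, 34.5 kHz, 43 kHz, 50 kHz.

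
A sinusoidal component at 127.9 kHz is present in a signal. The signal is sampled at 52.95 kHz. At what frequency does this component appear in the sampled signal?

22 kHz

127.9 kHz mod fs = 22 kHz.
22 kHz ≤ fs/2 = 26.475 kHz, appears at 22 kHz.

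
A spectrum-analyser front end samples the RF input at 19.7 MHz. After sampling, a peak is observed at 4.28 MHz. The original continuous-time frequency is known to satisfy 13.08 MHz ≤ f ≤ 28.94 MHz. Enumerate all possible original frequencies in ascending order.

Frequencies that alias to 4.28 MHz are k·fs ± 4.28 MHz for integer k ≥ 0.
k=0: 4.28 MHz.
k=1: 15.42 MHz, 23.98 MHz.
k=2: 35.12 MHz, 43.68 MHz.
Within [13.08 MHz, 28.94 MHz]: 15.42 MHz, 23.98 MHz.

15.42 MHz, 23.98 MHz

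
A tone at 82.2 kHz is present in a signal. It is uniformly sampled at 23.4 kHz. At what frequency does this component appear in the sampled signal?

11.4 kHz

82.2 kHz mod fs = 12 kHz.
12 kHz > fs/2 = 11.7 kHz, folds to fs − 12 kHz = 11.4 kHz.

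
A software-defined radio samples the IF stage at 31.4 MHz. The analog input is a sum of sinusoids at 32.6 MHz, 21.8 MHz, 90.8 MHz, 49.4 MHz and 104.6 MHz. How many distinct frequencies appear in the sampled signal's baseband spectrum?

5

fs/2 = 15.7 MHz.
32.6 MHz mod fs = 1.2 MHz.
1.2 MHz ≤ fs/2 = 15.7 MHz, appears at 1.2 MHz.
21.8 MHz > fs/2 = 15.7 MHz, folds to fs − 21.8 MHz = 9.6 MHz.
90.8 MHz mod fs = 28 MHz.
28 MHz > fs/2 = 15.7 MHz, folds to fs − 28 MHz = 3.4 MHz.
49.4 MHz mod fs = 18 MHz.
18 MHz > fs/2 = 15.7 MHz, folds to fs − 18 MHz = 13.4 MHz.
104.6 MHz mod fs = 10.4 MHz.
10.4 MHz ≤ fs/2 = 15.7 MHz, appears at 10.4 MHz.
Distinct values: {1.2 MHz, 3.4 MHz, 9.6 MHz, 10.4 MHz, 13.4 MHz} → 5.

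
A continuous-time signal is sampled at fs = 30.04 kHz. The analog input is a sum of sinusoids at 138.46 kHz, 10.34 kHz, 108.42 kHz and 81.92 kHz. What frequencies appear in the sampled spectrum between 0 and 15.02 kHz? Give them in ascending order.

8.2 kHz, 10.34 kHz, 11.74 kHz

fs/2 = 15.02 kHz.
138.46 kHz mod fs = 18.3 kHz.
18.3 kHz > fs/2 = 15.02 kHz, folds to fs − 18.3 kHz = 11.74 kHz.
10.34 kHz ≤ fs/2 = 15.02 kHz, passes unchanged.
108.42 kHz mod fs = 18.3 kHz.
18.3 kHz > fs/2 = 15.02 kHz, folds to fs − 18.3 kHz = 11.74 kHz.
81.92 kHz mod fs = 21.84 kHz.
21.84 kHz > fs/2 = 15.02 kHz, folds to fs − 21.84 kHz = 8.2 kHz.
Distinct values: {8.2 kHz, 10.34 kHz, 11.74 kHz}.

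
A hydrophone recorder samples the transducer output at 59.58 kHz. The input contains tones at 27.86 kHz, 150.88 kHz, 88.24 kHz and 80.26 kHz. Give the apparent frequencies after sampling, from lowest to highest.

fs/2 = 29.79 kHz.
27.86 kHz ≤ fs/2 = 29.79 kHz, passes unchanged.
150.88 kHz mod fs = 31.72 kHz.
31.72 kHz > fs/2 = 29.79 kHz, folds to fs − 31.72 kHz = 27.86 kHz.
88.24 kHz mod fs = 28.66 kHz.
28.66 kHz ≤ fs/2 = 29.79 kHz, appears at 28.66 kHz.
80.26 kHz mod fs = 20.68 kHz.
20.68 kHz ≤ fs/2 = 29.79 kHz, appears at 20.68 kHz.
Distinct values: {20.68 kHz, 27.86 kHz, 28.66 kHz}.

20.68 kHz, 27.86 kHz, 28.66 kHz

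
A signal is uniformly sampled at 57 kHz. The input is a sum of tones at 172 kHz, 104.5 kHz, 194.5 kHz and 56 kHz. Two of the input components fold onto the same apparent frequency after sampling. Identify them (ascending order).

fs/2 = 28.5 kHz.
172 kHz mod fs = 1 kHz.
1 kHz ≤ fs/2 = 28.5 kHz, appears at 1 kHz.
104.5 kHz mod fs = 47.5 kHz.
47.5 kHz > fs/2 = 28.5 kHz, folds to fs − 47.5 kHz = 9.5 kHz.
194.5 kHz mod fs = 23.5 kHz.
23.5 kHz ≤ fs/2 = 28.5 kHz, appears at 23.5 kHz.
56 kHz > fs/2 = 28.5 kHz, folds to fs − 56 kHz = 1 kHz.
56 kHz and 172 kHz both map to 1 kHz.

56 kHz, 172 kHz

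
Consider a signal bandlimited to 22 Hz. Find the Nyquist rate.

44 Hz

Nyquist rate = 2 × 22 Hz = 44 Hz.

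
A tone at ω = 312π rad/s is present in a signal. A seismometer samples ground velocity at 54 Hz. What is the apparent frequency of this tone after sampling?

ω = 312π rad/s → f = ω/(2π) = 156 Hz.
156 Hz mod fs = 48 Hz.
48 Hz > fs/2 = 27 Hz, folds to fs − 48 Hz = 6 Hz.

6 Hz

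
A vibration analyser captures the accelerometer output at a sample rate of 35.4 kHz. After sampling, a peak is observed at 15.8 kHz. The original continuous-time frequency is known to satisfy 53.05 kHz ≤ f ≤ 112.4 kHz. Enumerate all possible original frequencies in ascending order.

Frequencies that alias to 15.8 kHz are k·fs ± 15.8 kHz for integer k ≥ 0.
k=0: 15.8 kHz.
k=1: 19.6 kHz, 51.2 kHz.
k=2: 55 kHz, 86.6 kHz.
k=3: 90.4 kHz, 122 kHz.
k=4: 125.8 kHz, 157.4 kHz.
Within [53.05 kHz, 112.4 kHz]: 55 kHz, 86.6 kHz, 90.4 kHz.

55 kHz, 86.6 kHz, 90.4 kHz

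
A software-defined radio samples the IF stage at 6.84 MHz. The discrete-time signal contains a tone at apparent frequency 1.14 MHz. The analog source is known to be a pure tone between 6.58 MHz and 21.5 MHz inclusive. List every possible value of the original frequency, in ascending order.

Frequencies that alias to 1.14 MHz are k·fs ± 1.14 MHz for integer k ≥ 0.
k=0: 1.14 MHz.
k=1: 5.7 MHz, 7.98 MHz.
k=2: 12.54 MHz, 14.82 MHz.
k=3: 19.38 MHz, 21.66 MHz.
k=4: 26.22 MHz, 28.5 MHz.
Within [6.58 MHz, 21.5 MHz]: 7.98 MHz, 12.54 MHz, 14.82 MHz, 19.38 MHz.

7.98 MHz, 12.54 MHz, 14.82 MHz, 19.38 MHz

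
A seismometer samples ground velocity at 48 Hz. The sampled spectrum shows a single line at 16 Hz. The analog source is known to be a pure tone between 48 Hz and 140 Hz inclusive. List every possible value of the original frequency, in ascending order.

64 Hz, 80 Hz, 112 Hz, 128 Hz

Frequencies that alias to 16 Hz are k·fs ± 16 Hz for integer k ≥ 0.
k=0: 16 Hz.
k=1: 32 Hz, 64 Hz.
k=2: 80 Hz, 112 Hz.
k=3: 128 Hz, 160 Hz.
k=4: 176 Hz, 208 Hz.
Within [48 Hz, 140 Hz]: 64 Hz, 80 Hz, 112 Hz, 128 Hz.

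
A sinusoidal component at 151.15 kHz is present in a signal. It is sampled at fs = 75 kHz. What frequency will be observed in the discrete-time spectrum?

1.15 kHz

151.15 kHz mod fs = 1.15 kHz.
1.15 kHz ≤ fs/2 = 37.5 kHz, appears at 1.15 kHz.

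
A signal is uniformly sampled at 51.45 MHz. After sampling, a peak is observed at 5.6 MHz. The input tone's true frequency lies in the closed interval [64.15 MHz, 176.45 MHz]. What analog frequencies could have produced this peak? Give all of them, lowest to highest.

97.3 MHz, 108.5 MHz, 148.75 MHz, 159.95 MHz

Frequencies that alias to 5.6 MHz are k·fs ± 5.6 MHz for integer k ≥ 0.
k=0: 5.6 MHz.
k=1: 45.85 MHz, 57.05 MHz.
k=2: 97.3 MHz, 108.5 MHz.
k=3: 148.75 MHz, 159.95 MHz.
k=4: 200.2 MHz, 211.4 MHz.
Within [64.15 MHz, 176.45 MHz]: 97.3 MHz, 108.5 MHz, 148.75 MHz, 159.95 MHz.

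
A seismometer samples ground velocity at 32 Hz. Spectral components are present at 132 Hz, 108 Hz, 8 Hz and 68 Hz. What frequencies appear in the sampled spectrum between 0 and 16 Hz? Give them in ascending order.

4 Hz, 8 Hz, 12 Hz

fs/2 = 16 Hz.
132 Hz mod fs = 4 Hz.
4 Hz ≤ fs/2 = 16 Hz, appears at 4 Hz.
108 Hz mod fs = 12 Hz.
12 Hz ≤ fs/2 = 16 Hz, appears at 12 Hz.
8 Hz ≤ fs/2 = 16 Hz, passes unchanged.
68 Hz mod fs = 4 Hz.
4 Hz ≤ fs/2 = 16 Hz, appears at 4 Hz.
Distinct values: {4 Hz, 8 Hz, 12 Hz}.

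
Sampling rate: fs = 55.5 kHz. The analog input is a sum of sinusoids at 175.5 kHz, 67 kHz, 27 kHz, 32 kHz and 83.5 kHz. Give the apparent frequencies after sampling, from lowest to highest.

9 kHz, 11.5 kHz, 23.5 kHz, 27 kHz, 27.5 kHz

fs/2 = 27.75 kHz.
175.5 kHz mod fs = 9 kHz.
9 kHz ≤ fs/2 = 27.75 kHz, appears at 9 kHz.
67 kHz mod fs = 11.5 kHz.
11.5 kHz ≤ fs/2 = 27.75 kHz, appears at 11.5 kHz.
27 kHz ≤ fs/2 = 27.75 kHz, passes unchanged.
32 kHz > fs/2 = 27.75 kHz, folds to fs − 32 kHz = 23.5 kHz.
83.5 kHz mod fs = 28 kHz.
28 kHz > fs/2 = 27.75 kHz, folds to fs − 28 kHz = 27.5 kHz.
Distinct values: {9 kHz, 11.5 kHz, 23.5 kHz, 27 kHz, 27.5 kHz}.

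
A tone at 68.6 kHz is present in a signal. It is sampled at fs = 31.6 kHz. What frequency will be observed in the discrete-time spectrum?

5.4 kHz

68.6 kHz mod fs = 5.4 kHz.
5.4 kHz ≤ fs/2 = 15.8 kHz, appears at 5.4 kHz.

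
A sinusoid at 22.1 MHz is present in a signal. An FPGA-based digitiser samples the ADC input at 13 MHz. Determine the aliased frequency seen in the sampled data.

22.1 MHz mod fs = 9.1 MHz.
9.1 MHz > fs/2 = 6.5 MHz, folds to fs − 9.1 MHz = 3.9 MHz.

3.9 MHz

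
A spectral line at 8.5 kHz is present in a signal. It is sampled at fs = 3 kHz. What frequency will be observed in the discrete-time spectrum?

8.5 kHz mod fs = 2.5 kHz.
2.5 kHz > fs/2 = 1.5 kHz, folds to fs − 2.5 kHz = 0.5 kHz.

0.5 kHz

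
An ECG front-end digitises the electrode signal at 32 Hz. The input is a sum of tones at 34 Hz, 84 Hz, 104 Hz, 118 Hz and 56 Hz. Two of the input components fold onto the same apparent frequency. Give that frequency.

fs/2 = 16 Hz.
34 Hz mod fs = 2 Hz.
2 Hz ≤ fs/2 = 16 Hz, appears at 2 Hz.
84 Hz mod fs = 20 Hz.
20 Hz > fs/2 = 16 Hz, folds to fs − 20 Hz = 12 Hz.
104 Hz mod fs = 8 Hz.
8 Hz ≤ fs/2 = 16 Hz, appears at 8 Hz.
118 Hz mod fs = 22 Hz.
22 Hz > fs/2 = 16 Hz, folds to fs − 22 Hz = 10 Hz.
56 Hz mod fs = 24 Hz.
24 Hz > fs/2 = 16 Hz, folds to fs − 24 Hz = 8 Hz.
56 Hz and 104 Hz both map to 8 Hz.

8 Hz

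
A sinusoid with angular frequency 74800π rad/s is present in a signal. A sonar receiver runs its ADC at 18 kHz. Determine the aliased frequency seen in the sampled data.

1.4 kHz

ω = 74800π rad/s → f = ω/(2π) = 37400 Hz = 37.4 kHz.
37.4 kHz mod fs = 1.4 kHz.
1.4 kHz ≤ fs/2 = 9 kHz, appears at 1.4 kHz.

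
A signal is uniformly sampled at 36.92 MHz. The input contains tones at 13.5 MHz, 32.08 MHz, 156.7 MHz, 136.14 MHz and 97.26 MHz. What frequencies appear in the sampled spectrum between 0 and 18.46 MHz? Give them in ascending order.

4.84 MHz, 9.02 MHz, 11.54 MHz, 13.5 MHz

fs/2 = 18.46 MHz.
13.5 MHz ≤ fs/2 = 18.46 MHz, passes unchanged.
32.08 MHz > fs/2 = 18.46 MHz, folds to fs − 32.08 MHz = 4.84 MHz.
156.7 MHz mod fs = 9.02 MHz.
9.02 MHz ≤ fs/2 = 18.46 MHz, appears at 9.02 MHz.
136.14 MHz mod fs = 25.38 MHz.
25.38 MHz > fs/2 = 18.46 MHz, folds to fs − 25.38 MHz = 11.54 MHz.
97.26 MHz mod fs = 23.42 MHz.
23.42 MHz > fs/2 = 18.46 MHz, folds to fs − 23.42 MHz = 13.5 MHz.
Distinct values: {4.84 MHz, 9.02 MHz, 11.54 MHz, 13.5 MHz}.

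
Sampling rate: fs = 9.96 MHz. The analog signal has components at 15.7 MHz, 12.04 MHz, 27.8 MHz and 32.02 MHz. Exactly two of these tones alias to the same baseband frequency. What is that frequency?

2.08 MHz

fs/2 = 4.98 MHz.
15.7 MHz mod fs = 5.74 MHz.
5.74 MHz > fs/2 = 4.98 MHz, folds to fs − 5.74 MHz = 4.22 MHz.
12.04 MHz mod fs = 2.08 MHz.
2.08 MHz ≤ fs/2 = 4.98 MHz, appears at 2.08 MHz.
27.8 MHz mod fs = 7.88 MHz.
7.88 MHz > fs/2 = 4.98 MHz, folds to fs − 7.88 MHz = 2.08 MHz.
32.02 MHz mod fs = 2.14 MHz.
2.14 MHz ≤ fs/2 = 4.98 MHz, appears at 2.14 MHz.
12.04 MHz and 27.8 MHz both map to 2.08 MHz.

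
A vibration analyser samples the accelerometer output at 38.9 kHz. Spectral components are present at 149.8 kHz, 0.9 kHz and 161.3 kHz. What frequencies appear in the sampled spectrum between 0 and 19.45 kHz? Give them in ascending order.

0.9 kHz, 5.7 kHz, 5.8 kHz

fs/2 = 19.45 kHz.
149.8 kHz mod fs = 33.1 kHz.
33.1 kHz > fs/2 = 19.45 kHz, folds to fs − 33.1 kHz = 5.8 kHz.
0.9 kHz ≤ fs/2 = 19.45 kHz, passes unchanged.
161.3 kHz mod fs = 5.7 kHz.
5.7 kHz ≤ fs/2 = 19.45 kHz, appears at 5.7 kHz.
Distinct values: {0.9 kHz, 5.7 kHz, 5.8 kHz}.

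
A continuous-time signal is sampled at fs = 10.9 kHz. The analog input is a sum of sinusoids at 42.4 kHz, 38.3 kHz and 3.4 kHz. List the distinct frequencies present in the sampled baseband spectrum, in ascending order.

fs/2 = 5.45 kHz.
42.4 kHz mod fs = 9.7 kHz.
9.7 kHz > fs/2 = 5.45 kHz, folds to fs − 9.7 kHz = 1.2 kHz.
38.3 kHz mod fs = 5.6 kHz.
5.6 kHz > fs/2 = 5.45 kHz, folds to fs − 5.6 kHz = 5.3 kHz.
3.4 kHz ≤ fs/2 = 5.45 kHz, passes unchanged.
Distinct values: {1.2 kHz, 3.4 kHz, 5.3 kHz}.

1.2 kHz, 3.4 kHz, 5.3 kHz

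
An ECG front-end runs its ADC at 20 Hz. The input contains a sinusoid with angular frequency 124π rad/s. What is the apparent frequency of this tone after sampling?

ω = 124π rad/s → f = ω/(2π) = 62 Hz.
62 Hz mod fs = 2 Hz.
2 Hz ≤ fs/2 = 10 Hz, appears at 2 Hz.

2 Hz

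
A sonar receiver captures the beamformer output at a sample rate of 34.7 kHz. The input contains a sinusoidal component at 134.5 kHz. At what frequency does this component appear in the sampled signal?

134.5 kHz mod fs = 30.4 kHz.
30.4 kHz > fs/2 = 17.35 kHz, folds to fs − 30.4 kHz = 4.3 kHz.

4.3 kHz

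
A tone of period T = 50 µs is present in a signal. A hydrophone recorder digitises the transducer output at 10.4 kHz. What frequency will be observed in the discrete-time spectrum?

T = 50 µs → f = 1/T = 20 kHz.
20 kHz mod fs = 9.6 kHz.
9.6 kHz > fs/2 = 5.2 kHz, folds to fs − 9.6 kHz = 0.8 kHz.

0.8 kHz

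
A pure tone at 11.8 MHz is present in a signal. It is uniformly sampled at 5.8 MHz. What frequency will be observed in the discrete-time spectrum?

0.2 MHz

11.8 MHz mod fs = 0.2 MHz.
0.2 MHz ≤ fs/2 = 2.9 MHz, appears at 0.2 MHz.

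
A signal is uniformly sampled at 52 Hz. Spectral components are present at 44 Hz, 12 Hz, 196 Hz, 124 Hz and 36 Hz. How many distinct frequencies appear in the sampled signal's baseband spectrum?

4

fs/2 = 26 Hz.
44 Hz > fs/2 = 26 Hz, folds to fs − 44 Hz = 8 Hz.
12 Hz ≤ fs/2 = 26 Hz, passes unchanged.
196 Hz mod fs = 40 Hz.
40 Hz > fs/2 = 26 Hz, folds to fs − 40 Hz = 12 Hz.
124 Hz mod fs = 20 Hz.
20 Hz ≤ fs/2 = 26 Hz, appears at 20 Hz.
36 Hz > fs/2 = 26 Hz, folds to fs − 36 Hz = 16 Hz.
Distinct values: {8 Hz, 12 Hz, 16 Hz, 20 Hz} → 4.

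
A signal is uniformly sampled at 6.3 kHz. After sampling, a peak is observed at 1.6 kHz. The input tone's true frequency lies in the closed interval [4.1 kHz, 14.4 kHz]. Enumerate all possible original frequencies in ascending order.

4.7 kHz, 7.9 kHz, 11 kHz, 14.2 kHz

Frequencies that alias to 1.6 kHz are k·fs ± 1.6 kHz for integer k ≥ 0.
k=0: 1.6 kHz.
k=1: 4.7 kHz, 7.9 kHz.
k=2: 11 kHz, 14.2 kHz.
k=3: 17.3 kHz, 20.5 kHz.
Within [4.1 kHz, 14.4 kHz]: 4.7 kHz, 7.9 kHz, 11 kHz, 14.2 kHz.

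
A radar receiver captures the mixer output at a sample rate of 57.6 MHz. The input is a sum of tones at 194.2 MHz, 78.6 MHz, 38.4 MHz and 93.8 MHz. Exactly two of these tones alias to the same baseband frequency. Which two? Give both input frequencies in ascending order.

fs/2 = 28.8 MHz.
194.2 MHz mod fs = 21.4 MHz.
21.4 MHz ≤ fs/2 = 28.8 MHz, appears at 21.4 MHz.
78.6 MHz mod fs = 21 MHz.
21 MHz ≤ fs/2 = 28.8 MHz, appears at 21 MHz.
38.4 MHz > fs/2 = 28.8 MHz, folds to fs − 38.4 MHz = 19.2 MHz.
93.8 MHz mod fs = 36.2 MHz.
36.2 MHz > fs/2 = 28.8 MHz, folds to fs − 36.2 MHz = 21.4 MHz.
93.8 MHz and 194.2 MHz both map to 21.4 MHz.

93.8 MHz, 194.2 MHz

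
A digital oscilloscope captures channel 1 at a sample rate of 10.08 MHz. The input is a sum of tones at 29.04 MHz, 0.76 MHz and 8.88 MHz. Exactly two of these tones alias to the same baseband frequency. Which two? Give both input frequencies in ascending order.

8.88 MHz, 29.04 MHz

fs/2 = 5.04 MHz.
29.04 MHz mod fs = 8.88 MHz.
8.88 MHz > fs/2 = 5.04 MHz, folds to fs − 8.88 MHz = 1.2 MHz.
0.76 MHz ≤ fs/2 = 5.04 MHz, passes unchanged.
8.88 MHz > fs/2 = 5.04 MHz, folds to fs − 8.88 MHz = 1.2 MHz.
8.88 MHz and 29.04 MHz both map to 1.2 MHz.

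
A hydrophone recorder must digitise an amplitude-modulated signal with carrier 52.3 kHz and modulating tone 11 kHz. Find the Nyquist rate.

126.6 kHz

AM sidebands sit at fc ± fm = 41.3 kHz and 63.3 kHz.
Highest-frequency component: 63.3 kHz.
Nyquist rate = 2 × 63.3 kHz = 126.6 kHz.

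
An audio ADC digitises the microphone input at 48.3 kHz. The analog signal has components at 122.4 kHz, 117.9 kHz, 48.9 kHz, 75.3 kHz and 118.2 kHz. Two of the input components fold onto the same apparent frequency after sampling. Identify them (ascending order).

75.3 kHz, 117.9 kHz

fs/2 = 24.15 kHz.
122.4 kHz mod fs = 25.8 kHz.
25.8 kHz > fs/2 = 24.15 kHz, folds to fs − 25.8 kHz = 22.5 kHz.
117.9 kHz mod fs = 21.3 kHz.
21.3 kHz ≤ fs/2 = 24.15 kHz, appears at 21.3 kHz.
48.9 kHz mod fs = 0.6 kHz.
0.6 kHz ≤ fs/2 = 24.15 kHz, appears at 0.6 kHz.
75.3 kHz mod fs = 27 kHz.
27 kHz > fs/2 = 24.15 kHz, folds to fs − 27 kHz = 21.3 kHz.
118.2 kHz mod fs = 21.6 kHz.
21.6 kHz ≤ fs/2 = 24.15 kHz, appears at 21.6 kHz.
75.3 kHz and 117.9 kHz both map to 21.3 kHz.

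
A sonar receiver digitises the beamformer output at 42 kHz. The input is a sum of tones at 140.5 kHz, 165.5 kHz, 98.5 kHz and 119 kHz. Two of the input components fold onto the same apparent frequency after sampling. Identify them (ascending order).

98.5 kHz, 140.5 kHz

fs/2 = 21 kHz.
140.5 kHz mod fs = 14.5 kHz.
14.5 kHz ≤ fs/2 = 21 kHz, appears at 14.5 kHz.
165.5 kHz mod fs = 39.5 kHz.
39.5 kHz > fs/2 = 21 kHz, folds to fs − 39.5 kHz = 2.5 kHz.
98.5 kHz mod fs = 14.5 kHz.
14.5 kHz ≤ fs/2 = 21 kHz, appears at 14.5 kHz.
119 kHz mod fs = 35 kHz.
35 kHz > fs/2 = 21 kHz, folds to fs − 35 kHz = 7 kHz.
98.5 kHz and 140.5 kHz both map to 14.5 kHz.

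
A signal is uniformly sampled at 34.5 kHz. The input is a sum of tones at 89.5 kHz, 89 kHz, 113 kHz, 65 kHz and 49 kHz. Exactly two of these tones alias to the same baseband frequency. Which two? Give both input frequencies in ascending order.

fs/2 = 17.25 kHz.
89.5 kHz mod fs = 20.5 kHz.
20.5 kHz > fs/2 = 17.25 kHz, folds to fs − 20.5 kHz = 14 kHz.
89 kHz mod fs = 20 kHz.
20 kHz > fs/2 = 17.25 kHz, folds to fs − 20 kHz = 14.5 kHz.
113 kHz mod fs = 9.5 kHz.
9.5 kHz ≤ fs/2 = 17.25 kHz, appears at 9.5 kHz.
65 kHz mod fs = 30.5 kHz.
30.5 kHz > fs/2 = 17.25 kHz, folds to fs − 30.5 kHz = 4 kHz.
49 kHz mod fs = 14.5 kHz.
14.5 kHz ≤ fs/2 = 17.25 kHz, appears at 14.5 kHz.
49 kHz and 89 kHz both map to 14.5 kHz.

49 kHz, 89 kHz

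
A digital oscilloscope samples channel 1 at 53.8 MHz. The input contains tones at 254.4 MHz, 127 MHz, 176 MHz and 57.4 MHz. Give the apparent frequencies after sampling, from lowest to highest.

fs/2 = 26.9 MHz.
254.4 MHz mod fs = 39.2 MHz.
39.2 MHz > fs/2 = 26.9 MHz, folds to fs − 39.2 MHz = 14.6 MHz.
127 MHz mod fs = 19.4 MHz.
19.4 MHz ≤ fs/2 = 26.9 MHz, appears at 19.4 MHz.
176 MHz mod fs = 14.6 MHz.
14.6 MHz ≤ fs/2 = 26.9 MHz, appears at 14.6 MHz.
57.4 MHz mod fs = 3.6 MHz.
3.6 MHz ≤ fs/2 = 26.9 MHz, appears at 3.6 MHz.
Distinct values: {3.6 MHz, 14.6 MHz, 19.4 MHz}.

3.6 MHz, 14.6 MHz, 19.4 MHz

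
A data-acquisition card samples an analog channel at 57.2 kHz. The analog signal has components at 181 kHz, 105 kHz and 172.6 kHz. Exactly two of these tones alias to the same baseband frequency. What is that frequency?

fs/2 = 28.6 kHz.
181 kHz mod fs = 9.4 kHz.
9.4 kHz ≤ fs/2 = 28.6 kHz, appears at 9.4 kHz.
105 kHz mod fs = 47.8 kHz.
47.8 kHz > fs/2 = 28.6 kHz, folds to fs − 47.8 kHz = 9.4 kHz.
172.6 kHz mod fs = 1 kHz.
1 kHz ≤ fs/2 = 28.6 kHz, appears at 1 kHz.
105 kHz and 181 kHz both map to 9.4 kHz.

9.4 kHz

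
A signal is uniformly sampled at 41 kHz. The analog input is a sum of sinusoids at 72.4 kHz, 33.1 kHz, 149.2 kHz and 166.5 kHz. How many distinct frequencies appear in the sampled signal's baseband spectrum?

4

fs/2 = 20.5 kHz.
72.4 kHz mod fs = 31.4 kHz.
31.4 kHz > fs/2 = 20.5 kHz, folds to fs − 31.4 kHz = 9.6 kHz.
33.1 kHz > fs/2 = 20.5 kHz, folds to fs − 33.1 kHz = 7.9 kHz.
149.2 kHz mod fs = 26.2 kHz.
26.2 kHz > fs/2 = 20.5 kHz, folds to fs − 26.2 kHz = 14.8 kHz.
166.5 kHz mod fs = 2.5 kHz.
2.5 kHz ≤ fs/2 = 20.5 kHz, appears at 2.5 kHz.
Distinct values: {2.5 kHz, 7.9 kHz, 9.6 kHz, 14.8 kHz} → 4.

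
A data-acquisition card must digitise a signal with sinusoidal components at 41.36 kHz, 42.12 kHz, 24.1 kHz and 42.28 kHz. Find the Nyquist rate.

Highest-frequency component: 42.28 kHz.
Nyquist rate = 2 × 42.28 kHz = 84.56 kHz.

84.56 kHz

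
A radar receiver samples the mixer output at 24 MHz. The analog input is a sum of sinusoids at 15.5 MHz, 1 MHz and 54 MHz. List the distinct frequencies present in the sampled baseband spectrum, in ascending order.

1 MHz, 6 MHz, 8.5 MHz

fs/2 = 12 MHz.
15.5 MHz > fs/2 = 12 MHz, folds to fs − 15.5 MHz = 8.5 MHz.
1 MHz ≤ fs/2 = 12 MHz, passes unchanged.
54 MHz mod fs = 6 MHz.
6 MHz ≤ fs/2 = 12 MHz, appears at 6 MHz.
Distinct values: {1 MHz, 6 MHz, 8.5 MHz}.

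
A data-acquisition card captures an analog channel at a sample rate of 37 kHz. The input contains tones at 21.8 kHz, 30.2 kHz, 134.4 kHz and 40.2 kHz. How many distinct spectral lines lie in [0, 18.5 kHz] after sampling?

4

fs/2 = 18.5 kHz.
21.8 kHz > fs/2 = 18.5 kHz, folds to fs − 21.8 kHz = 15.2 kHz.
30.2 kHz > fs/2 = 18.5 kHz, folds to fs − 30.2 kHz = 6.8 kHz.
134.4 kHz mod fs = 23.4 kHz.
23.4 kHz > fs/2 = 18.5 kHz, folds to fs − 23.4 kHz = 13.6 kHz.
40.2 kHz mod fs = 3.2 kHz.
3.2 kHz ≤ fs/2 = 18.5 kHz, appears at 3.2 kHz.
Distinct values: {3.2 kHz, 6.8 kHz, 13.6 kHz, 15.2 kHz} → 4.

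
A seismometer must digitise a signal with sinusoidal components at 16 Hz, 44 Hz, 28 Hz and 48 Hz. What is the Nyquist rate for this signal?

Highest-frequency component: 48 Hz.
Nyquist rate = 2 × 48 Hz = 96 Hz.

96 Hz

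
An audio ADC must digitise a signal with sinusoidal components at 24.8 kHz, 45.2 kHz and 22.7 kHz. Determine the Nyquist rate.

Highest-frequency component: 45.2 kHz.
Nyquist rate = 2 × 45.2 kHz = 90.4 kHz.

90.4 kHz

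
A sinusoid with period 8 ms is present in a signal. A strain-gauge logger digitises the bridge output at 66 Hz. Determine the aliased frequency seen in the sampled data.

7 Hz

T = 8 ms → f = 1/T = 125 Hz.
125 Hz mod fs = 59 Hz.
59 Hz > fs/2 = 33 Hz, folds to fs − 59 Hz = 7 Hz.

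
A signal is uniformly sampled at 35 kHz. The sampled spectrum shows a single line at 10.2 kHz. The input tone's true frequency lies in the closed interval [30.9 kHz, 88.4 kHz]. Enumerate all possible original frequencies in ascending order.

Frequencies that alias to 10.2 kHz are k·fs ± 10.2 kHz for integer k ≥ 0.
k=0: 10.2 kHz.
k=1: 24.8 kHz, 45.2 kHz.
k=2: 59.8 kHz, 80.2 kHz.
k=3: 94.8 kHz, 115.2 kHz.
Within [30.9 kHz, 88.4 kHz]: 45.2 kHz, 59.8 kHz, 80.2 kHz.

45.2 kHz, 59.8 kHz, 80.2 kHz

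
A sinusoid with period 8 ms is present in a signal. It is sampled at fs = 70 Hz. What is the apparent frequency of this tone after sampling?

15 Hz

T = 8 ms → f = 1/T = 125 Hz.
125 Hz mod fs = 55 Hz.
55 Hz > fs/2 = 35 Hz, folds to fs − 55 Hz = 15 Hz.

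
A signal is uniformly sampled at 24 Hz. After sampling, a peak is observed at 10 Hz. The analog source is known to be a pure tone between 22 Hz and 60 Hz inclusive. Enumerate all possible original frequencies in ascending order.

34 Hz, 38 Hz, 58 Hz

Frequencies that alias to 10 Hz are k·fs ± 10 Hz for integer k ≥ 0.
k=0: 10 Hz.
k=1: 14 Hz, 34 Hz.
k=2: 38 Hz, 58 Hz.
k=3: 62 Hz, 82 Hz.
Within [22 Hz, 60 Hz]: 34 Hz, 38 Hz, 58 Hz.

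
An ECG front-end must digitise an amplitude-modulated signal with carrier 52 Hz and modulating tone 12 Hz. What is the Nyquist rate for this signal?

AM sidebands sit at fc ± fm = 40 Hz and 64 Hz.
Highest-frequency component: 64 Hz.
Nyquist rate = 2 × 64 Hz = 128 Hz.

128 Hz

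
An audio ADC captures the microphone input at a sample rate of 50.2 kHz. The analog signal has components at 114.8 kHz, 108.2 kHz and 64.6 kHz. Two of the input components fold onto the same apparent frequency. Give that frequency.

14.4 kHz

fs/2 = 25.1 kHz.
114.8 kHz mod fs = 14.4 kHz.
14.4 kHz ≤ fs/2 = 25.1 kHz, appears at 14.4 kHz.
108.2 kHz mod fs = 7.8 kHz.
7.8 kHz ≤ fs/2 = 25.1 kHz, appears at 7.8 kHz.
64.6 kHz mod fs = 14.4 kHz.
14.4 kHz ≤ fs/2 = 25.1 kHz, appears at 14.4 kHz.
64.6 kHz and 114.8 kHz both map to 14.4 kHz.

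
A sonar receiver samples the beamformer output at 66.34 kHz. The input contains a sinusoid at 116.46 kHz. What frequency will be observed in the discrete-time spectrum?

116.46 kHz mod fs = 50.12 kHz.
50.12 kHz > fs/2 = 33.17 kHz, folds to fs − 50.12 kHz = 16.22 kHz.

16.22 kHz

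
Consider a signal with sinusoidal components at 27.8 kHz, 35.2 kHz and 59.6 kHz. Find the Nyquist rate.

Highest-frequency component: 59.6 kHz.
Nyquist rate = 2 × 59.6 kHz = 119.2 kHz.

119.2 kHz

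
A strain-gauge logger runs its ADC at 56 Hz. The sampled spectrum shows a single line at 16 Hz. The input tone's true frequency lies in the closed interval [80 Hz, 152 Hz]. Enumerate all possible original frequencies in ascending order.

Frequencies that alias to 16 Hz are k·fs ± 16 Hz for integer k ≥ 0.
k=0: 16 Hz.
k=1: 40 Hz, 72 Hz.
k=2: 96 Hz, 128 Hz.
k=3: 152 Hz, 184 Hz.
k=4: 208 Hz, 240 Hz.
Within [80 Hz, 152 Hz]: 96 Hz, 128 Hz, 152 Hz.

96 Hz, 128 Hz, 152 Hz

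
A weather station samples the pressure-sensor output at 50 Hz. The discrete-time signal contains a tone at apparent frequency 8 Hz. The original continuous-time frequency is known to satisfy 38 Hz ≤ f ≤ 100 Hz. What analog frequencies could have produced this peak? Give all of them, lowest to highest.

42 Hz, 58 Hz, 92 Hz

Frequencies that alias to 8 Hz are k·fs ± 8 Hz for integer k ≥ 0.
k=0: 8 Hz.
k=1: 42 Hz, 58 Hz.
k=2: 92 Hz, 108 Hz.
k=3: 142 Hz, 158 Hz.
Within [38 Hz, 100 Hz]: 42 Hz, 58 Hz, 92 Hz.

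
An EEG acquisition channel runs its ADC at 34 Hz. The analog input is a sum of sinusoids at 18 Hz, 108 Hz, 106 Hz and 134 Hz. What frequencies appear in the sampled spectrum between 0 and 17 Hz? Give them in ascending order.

2 Hz, 4 Hz, 6 Hz, 16 Hz

fs/2 = 17 Hz.
18 Hz > fs/2 = 17 Hz, folds to fs − 18 Hz = 16 Hz.
108 Hz mod fs = 6 Hz.
6 Hz ≤ fs/2 = 17 Hz, appears at 6 Hz.
106 Hz mod fs = 4 Hz.
4 Hz ≤ fs/2 = 17 Hz, appears at 4 Hz.
134 Hz mod fs = 32 Hz.
32 Hz > fs/2 = 17 Hz, folds to fs − 32 Hz = 2 Hz.
Distinct values: {2 Hz, 4 Hz, 6 Hz, 16 Hz}.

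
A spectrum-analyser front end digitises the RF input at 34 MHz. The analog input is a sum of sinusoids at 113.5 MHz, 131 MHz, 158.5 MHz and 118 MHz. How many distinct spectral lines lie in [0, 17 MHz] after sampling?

3

fs/2 = 17 MHz.
113.5 MHz mod fs = 11.5 MHz.
11.5 MHz ≤ fs/2 = 17 MHz, appears at 11.5 MHz.
131 MHz mod fs = 29 MHz.
29 MHz > fs/2 = 17 MHz, folds to fs − 29 MHz = 5 MHz.
158.5 MHz mod fs = 22.5 MHz.
22.5 MHz > fs/2 = 17 MHz, folds to fs − 22.5 MHz = 11.5 MHz.
118 MHz mod fs = 16 MHz.
16 MHz ≤ fs/2 = 17 MHz, appears at 16 MHz.
Distinct values: {5 MHz, 11.5 MHz, 16 MHz} → 3.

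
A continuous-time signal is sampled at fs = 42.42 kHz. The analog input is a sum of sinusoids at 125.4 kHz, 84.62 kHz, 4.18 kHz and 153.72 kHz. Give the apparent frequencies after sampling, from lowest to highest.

fs/2 = 21.21 kHz.
125.4 kHz mod fs = 40.56 kHz.
40.56 kHz > fs/2 = 21.21 kHz, folds to fs − 40.56 kHz = 1.86 kHz.
84.62 kHz mod fs = 42.2 kHz.
42.2 kHz > fs/2 = 21.21 kHz, folds to fs − 42.2 kHz = 0.22 kHz.
4.18 kHz ≤ fs/2 = 21.21 kHz, passes unchanged.
153.72 kHz mod fs = 26.46 kHz.
26.46 kHz > fs/2 = 21.21 kHz, folds to fs − 26.46 kHz = 15.96 kHz.
Distinct values: {0.22 kHz, 1.86 kHz, 4.18 kHz, 15.96 kHz}.

0.22 kHz, 1.86 kHz, 4.18 kHz, 15.96 kHz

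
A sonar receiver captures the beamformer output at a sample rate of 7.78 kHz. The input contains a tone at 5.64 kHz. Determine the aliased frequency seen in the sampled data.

5.64 kHz > fs/2 = 3.89 kHz, folds to fs − 5.64 kHz = 2.14 kHz.

2.14 kHz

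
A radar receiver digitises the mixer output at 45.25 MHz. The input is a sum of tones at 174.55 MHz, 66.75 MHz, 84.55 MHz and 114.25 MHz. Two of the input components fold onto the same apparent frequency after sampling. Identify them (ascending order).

fs/2 = 22.625 MHz.
174.55 MHz mod fs = 38.8 MHz.
38.8 MHz > fs/2 = 22.625 MHz, folds to fs − 38.8 MHz = 6.45 MHz.
66.75 MHz mod fs = 21.5 MHz.
21.5 MHz ≤ fs/2 = 22.625 MHz, appears at 21.5 MHz.
84.55 MHz mod fs = 39.3 MHz.
39.3 MHz > fs/2 = 22.625 MHz, folds to fs − 39.3 MHz = 5.95 MHz.
114.25 MHz mod fs = 23.75 MHz.
23.75 MHz > fs/2 = 22.625 MHz, folds to fs − 23.75 MHz = 21.5 MHz.
66.75 MHz and 114.25 MHz both map to 21.5 MHz.

66.75 MHz, 114.25 MHz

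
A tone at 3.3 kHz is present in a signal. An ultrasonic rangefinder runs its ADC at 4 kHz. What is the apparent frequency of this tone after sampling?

3.3 kHz > fs/2 = 2 kHz, folds to fs − 3.3 kHz = 0.7 kHz.

0.7 kHz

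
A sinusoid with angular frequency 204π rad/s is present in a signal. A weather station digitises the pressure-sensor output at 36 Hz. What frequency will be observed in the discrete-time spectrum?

ω = 204π rad/s → f = ω/(2π) = 102 Hz.
102 Hz mod fs = 30 Hz.
30 Hz > fs/2 = 18 Hz, folds to fs − 30 Hz = 6 Hz.

6 Hz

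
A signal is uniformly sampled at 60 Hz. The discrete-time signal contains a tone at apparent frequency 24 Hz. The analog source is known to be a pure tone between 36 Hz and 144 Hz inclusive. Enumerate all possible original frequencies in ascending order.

36 Hz, 84 Hz, 96 Hz, 144 Hz

Frequencies that alias to 24 Hz are k·fs ± 24 Hz for integer k ≥ 0.
k=0: 24 Hz.
k=1: 36 Hz, 84 Hz.
k=2: 96 Hz, 144 Hz.
k=3: 156 Hz, 204 Hz.
Within [36 Hz, 144 Hz]: 36 Hz, 84 Hz, 96 Hz, 144 Hz.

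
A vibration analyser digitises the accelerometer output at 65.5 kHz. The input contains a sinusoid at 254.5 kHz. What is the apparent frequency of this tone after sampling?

254.5 kHz mod fs = 58 kHz.
58 kHz > fs/2 = 32.75 kHz, folds to fs − 58 kHz = 7.5 kHz.

7.5 kHz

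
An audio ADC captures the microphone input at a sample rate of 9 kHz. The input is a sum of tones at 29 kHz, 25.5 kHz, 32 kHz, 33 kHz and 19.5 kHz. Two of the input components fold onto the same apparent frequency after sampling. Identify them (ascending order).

19.5 kHz, 25.5 kHz

fs/2 = 4.5 kHz.
29 kHz mod fs = 2 kHz.
2 kHz ≤ fs/2 = 4.5 kHz, appears at 2 kHz.
25.5 kHz mod fs = 7.5 kHz.
7.5 kHz > fs/2 = 4.5 kHz, folds to fs − 7.5 kHz = 1.5 kHz.
32 kHz mod fs = 5 kHz.
5 kHz > fs/2 = 4.5 kHz, folds to fs − 5 kHz = 4 kHz.
33 kHz mod fs = 6 kHz.
6 kHz > fs/2 = 4.5 kHz, folds to fs − 6 kHz = 3 kHz.
19.5 kHz mod fs = 1.5 kHz.
1.5 kHz ≤ fs/2 = 4.5 kHz, appears at 1.5 kHz.
19.5 kHz and 25.5 kHz both map to 1.5 kHz.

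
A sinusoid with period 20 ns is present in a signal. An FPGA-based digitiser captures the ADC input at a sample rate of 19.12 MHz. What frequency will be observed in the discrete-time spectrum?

7.36 MHz

T = 20 ns → f = 1/T = 50 MHz.
50 MHz mod fs = 11.76 MHz.
11.76 MHz > fs/2 = 9.56 MHz, folds to fs − 11.76 MHz = 7.36 MHz.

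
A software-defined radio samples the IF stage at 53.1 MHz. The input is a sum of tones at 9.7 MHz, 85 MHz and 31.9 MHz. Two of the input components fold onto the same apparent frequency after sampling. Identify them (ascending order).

31.9 MHz, 85 MHz

fs/2 = 26.55 MHz.
9.7 MHz ≤ fs/2 = 26.55 MHz, passes unchanged.
85 MHz mod fs = 31.9 MHz.
31.9 MHz > fs/2 = 26.55 MHz, folds to fs − 31.9 MHz = 21.2 MHz.
31.9 MHz > fs/2 = 26.55 MHz, folds to fs − 31.9 MHz = 21.2 MHz.
31.9 MHz and 85 MHz both map to 21.2 MHz.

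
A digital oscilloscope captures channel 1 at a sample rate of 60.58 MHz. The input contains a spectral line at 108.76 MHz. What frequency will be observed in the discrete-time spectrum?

108.76 MHz mod fs = 48.18 MHz.
48.18 MHz > fs/2 = 30.29 MHz, folds to fs − 48.18 MHz = 12.4 MHz.

12.4 MHz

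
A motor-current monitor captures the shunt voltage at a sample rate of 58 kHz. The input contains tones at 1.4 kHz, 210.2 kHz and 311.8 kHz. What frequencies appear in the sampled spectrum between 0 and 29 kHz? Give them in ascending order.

fs/2 = 29 kHz.
1.4 kHz ≤ fs/2 = 29 kHz, passes unchanged.
210.2 kHz mod fs = 36.2 kHz.
36.2 kHz > fs/2 = 29 kHz, folds to fs − 36.2 kHz = 21.8 kHz.
311.8 kHz mod fs = 21.8 kHz.
21.8 kHz ≤ fs/2 = 29 kHz, appears at 21.8 kHz.
Distinct values: {1.4 kHz, 21.8 kHz}.

1.4 kHz, 21.8 kHz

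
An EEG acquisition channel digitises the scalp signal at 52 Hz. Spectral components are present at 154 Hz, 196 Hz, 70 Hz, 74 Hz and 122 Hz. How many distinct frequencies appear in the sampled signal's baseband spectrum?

4

fs/2 = 26 Hz.
154 Hz mod fs = 50 Hz.
50 Hz > fs/2 = 26 Hz, folds to fs − 50 Hz = 2 Hz.
196 Hz mod fs = 40 Hz.
40 Hz > fs/2 = 26 Hz, folds to fs − 40 Hz = 12 Hz.
70 Hz mod fs = 18 Hz.
18 Hz ≤ fs/2 = 26 Hz, appears at 18 Hz.
74 Hz mod fs = 22 Hz.
22 Hz ≤ fs/2 = 26 Hz, appears at 22 Hz.
122 Hz mod fs = 18 Hz.
18 Hz ≤ fs/2 = 26 Hz, appears at 18 Hz.
Distinct values: {2 Hz, 12 Hz, 18 Hz, 22 Hz} → 4.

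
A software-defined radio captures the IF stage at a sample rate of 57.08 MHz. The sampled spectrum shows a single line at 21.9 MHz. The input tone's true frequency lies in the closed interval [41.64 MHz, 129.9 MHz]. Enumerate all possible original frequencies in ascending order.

78.98 MHz, 92.26 MHz

Frequencies that alias to 21.9 MHz are k·fs ± 21.9 MHz for integer k ≥ 0.
k=0: 21.9 MHz.
k=1: 35.18 MHz, 78.98 MHz.
k=2: 92.26 MHz, 136.06 MHz.
k=3: 149.34 MHz, 193.14 MHz.
Within [41.64 MHz, 129.9 MHz]: 78.98 MHz, 92.26 MHz.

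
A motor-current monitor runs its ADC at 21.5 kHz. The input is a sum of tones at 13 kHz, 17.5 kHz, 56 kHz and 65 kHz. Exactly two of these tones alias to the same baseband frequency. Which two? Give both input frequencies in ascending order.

fs/2 = 10.75 kHz.
13 kHz > fs/2 = 10.75 kHz, folds to fs − 13 kHz = 8.5 kHz.
17.5 kHz > fs/2 = 10.75 kHz, folds to fs − 17.5 kHz = 4 kHz.
56 kHz mod fs = 13 kHz.
13 kHz > fs/2 = 10.75 kHz, folds to fs − 13 kHz = 8.5 kHz.
65 kHz mod fs = 0.5 kHz.
0.5 kHz ≤ fs/2 = 10.75 kHz, appears at 0.5 kHz.
13 kHz and 56 kHz both map to 8.5 kHz.

13 kHz, 56 kHz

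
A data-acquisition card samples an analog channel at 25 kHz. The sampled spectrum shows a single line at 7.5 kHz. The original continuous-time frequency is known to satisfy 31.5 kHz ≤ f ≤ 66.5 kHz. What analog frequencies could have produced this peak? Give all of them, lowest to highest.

Frequencies that alias to 7.5 kHz are k·fs ± 7.5 kHz for integer k ≥ 0.
k=0: 7.5 kHz.
k=1: 17.5 kHz, 32.5 kHz.
k=2: 42.5 kHz, 57.5 kHz.
k=3: 67.5 kHz, 82.5 kHz.
Within [31.5 kHz, 66.5 kHz]: 32.5 kHz, 42.5 kHz, 57.5 kHz.

32.5 kHz, 42.5 kHz, 57.5 kHz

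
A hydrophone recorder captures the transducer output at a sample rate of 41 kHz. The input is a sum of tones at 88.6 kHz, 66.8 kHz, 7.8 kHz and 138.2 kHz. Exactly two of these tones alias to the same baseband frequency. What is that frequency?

15.2 kHz

fs/2 = 20.5 kHz.
88.6 kHz mod fs = 6.6 kHz.
6.6 kHz ≤ fs/2 = 20.5 kHz, appears at 6.6 kHz.
66.8 kHz mod fs = 25.8 kHz.
25.8 kHz > fs/2 = 20.5 kHz, folds to fs − 25.8 kHz = 15.2 kHz.
7.8 kHz ≤ fs/2 = 20.5 kHz, passes unchanged.
138.2 kHz mod fs = 15.2 kHz.
15.2 kHz ≤ fs/2 = 20.5 kHz, appears at 15.2 kHz.
66.8 kHz and 138.2 kHz both map to 15.2 kHz.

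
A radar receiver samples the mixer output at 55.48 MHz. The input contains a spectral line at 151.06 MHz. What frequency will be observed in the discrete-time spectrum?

151.06 MHz mod fs = 40.1 MHz.
40.1 MHz > fs/2 = 27.74 MHz, folds to fs − 40.1 MHz = 15.38 MHz.

15.38 MHz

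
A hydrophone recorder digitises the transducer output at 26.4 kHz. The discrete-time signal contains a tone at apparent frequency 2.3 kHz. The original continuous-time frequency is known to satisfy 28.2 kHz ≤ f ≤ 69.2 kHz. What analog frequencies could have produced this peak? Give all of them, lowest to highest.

Frequencies that alias to 2.3 kHz are k·fs ± 2.3 kHz for integer k ≥ 0.
k=0: 2.3 kHz.
k=1: 24.1 kHz, 28.7 kHz.
k=2: 50.5 kHz, 55.1 kHz.
k=3: 76.9 kHz, 81.5 kHz.
Within [28.2 kHz, 69.2 kHz]: 28.7 kHz, 50.5 kHz, 55.1 kHz.

28.7 kHz, 50.5 kHz, 55.1 kHz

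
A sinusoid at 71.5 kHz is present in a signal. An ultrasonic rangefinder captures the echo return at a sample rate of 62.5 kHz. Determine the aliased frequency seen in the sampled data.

71.5 kHz mod fs = 9 kHz.
9 kHz ≤ fs/2 = 31.25 kHz, appears at 9 kHz.

9 kHz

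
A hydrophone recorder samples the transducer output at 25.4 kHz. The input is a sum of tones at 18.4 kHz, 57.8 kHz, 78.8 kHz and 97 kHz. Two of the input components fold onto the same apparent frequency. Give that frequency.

fs/2 = 12.7 kHz.
18.4 kHz > fs/2 = 12.7 kHz, folds to fs − 18.4 kHz = 7 kHz.
57.8 kHz mod fs = 7 kHz.
7 kHz ≤ fs/2 = 12.7 kHz, appears at 7 kHz.
78.8 kHz mod fs = 2.6 kHz.
2.6 kHz ≤ fs/2 = 12.7 kHz, appears at 2.6 kHz.
97 kHz mod fs = 20.8 kHz.
20.8 kHz > fs/2 = 12.7 kHz, folds to fs − 20.8 kHz = 4.6 kHz.
18.4 kHz and 57.8 kHz both map to 7 kHz.

7 kHz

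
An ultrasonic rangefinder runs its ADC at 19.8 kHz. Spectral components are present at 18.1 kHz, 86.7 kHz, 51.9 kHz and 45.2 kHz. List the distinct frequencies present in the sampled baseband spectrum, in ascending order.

1.7 kHz, 5.6 kHz, 7.5 kHz

fs/2 = 9.9 kHz.
18.1 kHz > fs/2 = 9.9 kHz, folds to fs − 18.1 kHz = 1.7 kHz.
86.7 kHz mod fs = 7.5 kHz.
7.5 kHz ≤ fs/2 = 9.9 kHz, appears at 7.5 kHz.
51.9 kHz mod fs = 12.3 kHz.
12.3 kHz > fs/2 = 9.9 kHz, folds to fs − 12.3 kHz = 7.5 kHz.
45.2 kHz mod fs = 5.6 kHz.
5.6 kHz ≤ fs/2 = 9.9 kHz, appears at 5.6 kHz.
Distinct values: {1.7 kHz, 5.6 kHz, 7.5 kHz}.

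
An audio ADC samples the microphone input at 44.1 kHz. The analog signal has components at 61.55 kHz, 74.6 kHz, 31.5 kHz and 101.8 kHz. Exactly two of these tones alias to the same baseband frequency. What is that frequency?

13.6 kHz

fs/2 = 22.05 kHz.
61.55 kHz mod fs = 17.45 kHz.
17.45 kHz ≤ fs/2 = 22.05 kHz, appears at 17.45 kHz.
74.6 kHz mod fs = 30.5 kHz.
30.5 kHz > fs/2 = 22.05 kHz, folds to fs − 30.5 kHz = 13.6 kHz.
31.5 kHz > fs/2 = 22.05 kHz, folds to fs − 31.5 kHz = 12.6 kHz.
101.8 kHz mod fs = 13.6 kHz.
13.6 kHz ≤ fs/2 = 22.05 kHz, appears at 13.6 kHz.
74.6 kHz and 101.8 kHz both map to 13.6 kHz.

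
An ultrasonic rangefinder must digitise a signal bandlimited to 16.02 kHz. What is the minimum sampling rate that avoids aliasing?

32.04 kHz

Nyquist rate = 2 × 16.02 kHz = 32.04 kHz.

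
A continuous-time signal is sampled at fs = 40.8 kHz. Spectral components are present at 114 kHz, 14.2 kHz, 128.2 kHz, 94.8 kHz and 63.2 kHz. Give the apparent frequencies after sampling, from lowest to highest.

fs/2 = 20.4 kHz.
114 kHz mod fs = 32.4 kHz.
32.4 kHz > fs/2 = 20.4 kHz, folds to fs − 32.4 kHz = 8.4 kHz.
14.2 kHz ≤ fs/2 = 20.4 kHz, passes unchanged.
128.2 kHz mod fs = 5.8 kHz.
5.8 kHz ≤ fs/2 = 20.4 kHz, appears at 5.8 kHz.
94.8 kHz mod fs = 13.2 kHz.
13.2 kHz ≤ fs/2 = 20.4 kHz, appears at 13.2 kHz.
63.2 kHz mod fs = 22.4 kHz.
22.4 kHz > fs/2 = 20.4 kHz, folds to fs − 22.4 kHz = 18.4 kHz.
Distinct values: {5.8 kHz, 8.4 kHz, 13.2 kHz, 14.2 kHz, 18.4 kHz}.

5.8 kHz, 8.4 kHz, 13.2 kHz, 14.2 kHz, 18.4 kHz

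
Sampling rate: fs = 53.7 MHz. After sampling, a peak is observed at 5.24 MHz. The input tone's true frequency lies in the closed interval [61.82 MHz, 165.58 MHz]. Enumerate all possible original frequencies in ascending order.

102.16 MHz, 112.64 MHz, 155.86 MHz

Frequencies that alias to 5.24 MHz are k·fs ± 5.24 MHz for integer k ≥ 0.
k=0: 5.24 MHz.
k=1: 48.46 MHz, 58.94 MHz.
k=2: 102.16 MHz, 112.64 MHz.
k=3: 155.86 MHz, 166.34 MHz.
k=4: 209.56 MHz, 220.04 MHz.
Within [61.82 MHz, 165.58 MHz]: 102.16 MHz, 112.64 MHz, 155.86 MHz.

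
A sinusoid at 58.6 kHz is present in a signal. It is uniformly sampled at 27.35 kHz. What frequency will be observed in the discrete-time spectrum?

58.6 kHz mod fs = 3.9 kHz.
3.9 kHz ≤ fs/2 = 13.675 kHz, appears at 3.9 kHz.

3.9 kHz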